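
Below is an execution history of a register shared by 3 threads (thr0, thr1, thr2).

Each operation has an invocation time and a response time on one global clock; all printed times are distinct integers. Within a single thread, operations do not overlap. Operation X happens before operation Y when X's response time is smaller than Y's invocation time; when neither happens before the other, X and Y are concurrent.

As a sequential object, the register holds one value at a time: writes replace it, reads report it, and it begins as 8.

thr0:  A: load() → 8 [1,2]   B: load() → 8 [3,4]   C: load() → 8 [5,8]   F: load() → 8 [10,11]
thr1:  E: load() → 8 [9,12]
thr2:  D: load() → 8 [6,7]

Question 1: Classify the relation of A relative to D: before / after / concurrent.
A spans [1,2], D spans [6,7]
resp(A)=2 < inv(D)=6

before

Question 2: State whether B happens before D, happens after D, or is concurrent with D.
B spans [3,4], D spans [6,7]
resp(B)=4 < inv(D)=6

before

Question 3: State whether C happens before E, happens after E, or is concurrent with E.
C spans [5,8], E spans [9,12]
resp(C)=8 < inv(E)=9

before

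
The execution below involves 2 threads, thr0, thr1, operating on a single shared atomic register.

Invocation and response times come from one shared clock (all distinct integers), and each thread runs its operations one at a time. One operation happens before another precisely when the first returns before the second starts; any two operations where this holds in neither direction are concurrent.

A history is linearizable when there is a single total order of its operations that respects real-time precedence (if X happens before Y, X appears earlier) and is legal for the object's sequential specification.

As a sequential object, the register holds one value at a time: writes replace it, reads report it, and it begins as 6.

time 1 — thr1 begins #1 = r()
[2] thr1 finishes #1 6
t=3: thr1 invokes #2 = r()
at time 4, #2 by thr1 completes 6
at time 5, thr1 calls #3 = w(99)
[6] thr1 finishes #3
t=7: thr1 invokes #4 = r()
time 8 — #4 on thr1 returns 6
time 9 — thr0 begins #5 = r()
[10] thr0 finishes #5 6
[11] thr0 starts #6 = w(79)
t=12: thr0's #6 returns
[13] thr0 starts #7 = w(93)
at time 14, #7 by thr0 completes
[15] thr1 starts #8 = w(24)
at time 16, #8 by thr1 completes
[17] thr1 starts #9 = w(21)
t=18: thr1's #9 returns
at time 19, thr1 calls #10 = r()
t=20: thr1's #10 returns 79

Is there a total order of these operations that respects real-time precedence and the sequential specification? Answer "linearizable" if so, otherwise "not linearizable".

prefix check: 1..7 passes, 1..8 fails once #4's time-8 response joins
exactly one order of the 4 completed ops respects real time; the atomic register replay fails
sample order #1, #2, #3, #4 stalls at step 4 — #4 r() → 6 has no legal effect

not linearizable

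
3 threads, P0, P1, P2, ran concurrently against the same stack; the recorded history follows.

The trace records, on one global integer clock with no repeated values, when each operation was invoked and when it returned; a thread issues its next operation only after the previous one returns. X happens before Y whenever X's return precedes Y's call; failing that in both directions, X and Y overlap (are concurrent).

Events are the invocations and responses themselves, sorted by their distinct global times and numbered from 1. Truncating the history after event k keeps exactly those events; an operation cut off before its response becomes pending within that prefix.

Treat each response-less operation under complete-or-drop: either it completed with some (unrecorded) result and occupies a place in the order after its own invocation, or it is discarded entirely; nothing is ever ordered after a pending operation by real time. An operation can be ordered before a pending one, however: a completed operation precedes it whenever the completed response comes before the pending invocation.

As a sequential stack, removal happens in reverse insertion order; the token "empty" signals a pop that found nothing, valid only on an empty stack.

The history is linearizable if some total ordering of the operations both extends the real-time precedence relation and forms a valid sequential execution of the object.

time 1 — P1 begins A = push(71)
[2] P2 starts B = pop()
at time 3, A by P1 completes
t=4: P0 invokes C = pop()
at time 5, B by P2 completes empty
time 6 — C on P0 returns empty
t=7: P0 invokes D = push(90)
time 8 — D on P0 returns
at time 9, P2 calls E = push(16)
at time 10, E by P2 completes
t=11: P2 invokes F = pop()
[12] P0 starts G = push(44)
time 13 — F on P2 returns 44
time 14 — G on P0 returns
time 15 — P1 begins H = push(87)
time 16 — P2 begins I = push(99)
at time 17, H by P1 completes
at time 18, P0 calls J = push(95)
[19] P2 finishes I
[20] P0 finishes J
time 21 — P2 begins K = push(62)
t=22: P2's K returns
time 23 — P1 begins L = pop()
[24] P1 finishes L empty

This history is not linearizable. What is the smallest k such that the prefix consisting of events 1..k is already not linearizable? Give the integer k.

6

events 1..5 are still linearizable — one witness is A, C, B:
step 1: A push(71) — stack <71>
step 2: C pop() (pending, included) — stack <>
step 3: B pop() → empty — stack <>
at event 6 (C's time-6 response) nothing linearizes any more
sample order A, B, C stalls at step 2 — B pop() → empty has no legal effect
sample order A, C, B stalls at step 2 — C pop() → empty has no legal effect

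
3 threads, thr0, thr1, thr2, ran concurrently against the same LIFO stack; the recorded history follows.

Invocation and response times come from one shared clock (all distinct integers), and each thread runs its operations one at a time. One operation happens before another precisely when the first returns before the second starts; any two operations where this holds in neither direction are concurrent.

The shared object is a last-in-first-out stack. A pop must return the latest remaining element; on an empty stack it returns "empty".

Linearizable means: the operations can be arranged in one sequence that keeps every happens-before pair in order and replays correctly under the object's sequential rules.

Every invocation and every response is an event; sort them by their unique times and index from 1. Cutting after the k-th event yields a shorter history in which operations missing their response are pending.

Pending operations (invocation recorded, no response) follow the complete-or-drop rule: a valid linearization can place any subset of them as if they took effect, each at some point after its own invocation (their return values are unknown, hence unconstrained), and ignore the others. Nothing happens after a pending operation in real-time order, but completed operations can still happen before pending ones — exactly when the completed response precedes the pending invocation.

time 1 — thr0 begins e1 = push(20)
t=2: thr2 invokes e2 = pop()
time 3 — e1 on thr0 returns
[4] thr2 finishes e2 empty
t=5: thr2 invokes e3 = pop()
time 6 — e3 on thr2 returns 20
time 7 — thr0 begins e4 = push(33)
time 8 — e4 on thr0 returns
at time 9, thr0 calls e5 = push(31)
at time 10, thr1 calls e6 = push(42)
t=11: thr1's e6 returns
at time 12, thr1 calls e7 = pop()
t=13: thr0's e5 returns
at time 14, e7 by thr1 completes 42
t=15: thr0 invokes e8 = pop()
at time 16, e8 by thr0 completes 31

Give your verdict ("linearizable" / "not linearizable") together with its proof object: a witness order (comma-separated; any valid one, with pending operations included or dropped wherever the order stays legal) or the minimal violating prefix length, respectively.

step 1: e2 pop() → empty — stack <>
step 2: e1 push(20) — stack <20>
step 3: e3 pop() → 20 — stack <>
step 4: e4 push(33) — stack <33>
step 5: e5 push(31) — stack <33,31>
step 6: e6 push(42) — stack <33,31,42>
step 7: e7 pop() → 42 — stack <33,31>
step 8: e8 pop() → 31 — stack <33>

linearizable — witness: e2, e1, e3, e4, e5, e6, e7, e8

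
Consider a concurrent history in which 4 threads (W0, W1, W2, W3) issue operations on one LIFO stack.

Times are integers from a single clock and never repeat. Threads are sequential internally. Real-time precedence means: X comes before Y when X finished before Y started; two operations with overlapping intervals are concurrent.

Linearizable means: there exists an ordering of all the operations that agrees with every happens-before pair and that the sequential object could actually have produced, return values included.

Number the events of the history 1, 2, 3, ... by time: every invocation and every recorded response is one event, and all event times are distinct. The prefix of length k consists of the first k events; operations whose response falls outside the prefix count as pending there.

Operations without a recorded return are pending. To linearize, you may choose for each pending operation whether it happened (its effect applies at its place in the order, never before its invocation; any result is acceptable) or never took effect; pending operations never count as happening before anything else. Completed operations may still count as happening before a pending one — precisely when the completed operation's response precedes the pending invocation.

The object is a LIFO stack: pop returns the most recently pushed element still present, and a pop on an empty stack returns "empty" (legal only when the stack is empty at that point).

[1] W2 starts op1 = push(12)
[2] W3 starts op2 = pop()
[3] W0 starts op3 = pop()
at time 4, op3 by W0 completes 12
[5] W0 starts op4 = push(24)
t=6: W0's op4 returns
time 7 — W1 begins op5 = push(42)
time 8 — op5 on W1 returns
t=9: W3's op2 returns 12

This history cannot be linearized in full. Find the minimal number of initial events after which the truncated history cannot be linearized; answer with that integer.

one valid order for events 1..8 is op1, op3, op2, op4, op5:
step 1: op1 push(12) (pending, included) — stack <12>
step 2: op3 pop() → 12 — stack <>
step 3: op2 pop() (pending, included) — stack <>
step 4: op4 push(24) — stack <24>
step 5: op5 push(42) — stack <24,42>
event 9 — op2's response, time 9 — after it, nothing linearizes
no escape via the 1 pending operation (op1): every completion choice fails
one such order, op2, op3, op4, op5 (pending dropped), breaks at step 1 where op2 pop() → 12 is illegal
one such order, op3, op2, op4, op5 (pending dropped), breaks at step 1 where op3 pop() → 12 is illegal

9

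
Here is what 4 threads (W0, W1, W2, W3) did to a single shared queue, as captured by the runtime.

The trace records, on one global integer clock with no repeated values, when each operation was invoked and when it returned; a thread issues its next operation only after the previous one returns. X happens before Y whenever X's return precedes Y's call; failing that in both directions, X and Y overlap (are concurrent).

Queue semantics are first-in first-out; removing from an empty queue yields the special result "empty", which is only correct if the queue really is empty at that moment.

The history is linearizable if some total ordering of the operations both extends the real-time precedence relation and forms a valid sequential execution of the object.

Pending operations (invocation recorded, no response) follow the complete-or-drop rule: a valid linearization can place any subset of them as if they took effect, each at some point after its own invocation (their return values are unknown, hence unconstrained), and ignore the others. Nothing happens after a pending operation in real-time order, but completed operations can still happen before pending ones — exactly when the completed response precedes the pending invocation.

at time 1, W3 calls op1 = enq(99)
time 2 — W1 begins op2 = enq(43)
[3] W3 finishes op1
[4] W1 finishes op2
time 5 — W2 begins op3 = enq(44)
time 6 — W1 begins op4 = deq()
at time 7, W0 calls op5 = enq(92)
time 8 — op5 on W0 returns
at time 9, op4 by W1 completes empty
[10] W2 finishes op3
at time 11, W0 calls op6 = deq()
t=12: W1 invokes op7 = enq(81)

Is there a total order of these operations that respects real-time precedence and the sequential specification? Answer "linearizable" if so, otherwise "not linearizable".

cut after 8 events: linearizable; cut after 9 events (op4 responds, time 9): not linearizable
4 orders of the 4 completed queue ops respect real time; none is legal
no escape via the 1 pending operation (op3): every completion choice fails
for example op1, op2, op4, op5 (pending dropped) fails at step 3: op4 deq() → empty is not legal there
for example op1, op2, op5, op4 (pending dropped) fails at step 4: op4 deq() → empty is not legal there

not linearizable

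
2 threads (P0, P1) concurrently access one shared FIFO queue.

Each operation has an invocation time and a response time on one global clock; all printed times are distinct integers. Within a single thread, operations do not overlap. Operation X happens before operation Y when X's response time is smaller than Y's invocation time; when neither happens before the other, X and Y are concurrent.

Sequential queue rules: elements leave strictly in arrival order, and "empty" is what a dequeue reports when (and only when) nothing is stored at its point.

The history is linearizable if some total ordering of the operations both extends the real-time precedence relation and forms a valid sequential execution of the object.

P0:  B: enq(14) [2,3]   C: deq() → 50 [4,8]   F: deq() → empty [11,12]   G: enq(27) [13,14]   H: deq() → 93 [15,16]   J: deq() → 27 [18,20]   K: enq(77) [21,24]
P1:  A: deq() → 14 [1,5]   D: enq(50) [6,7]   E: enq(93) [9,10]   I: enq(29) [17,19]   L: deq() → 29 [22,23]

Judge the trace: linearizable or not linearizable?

not linearizable

cut after 11 events: linearizable; cut after 12 events (F responds, time 12): not linearizable
every one of the 5 real-time-consistent orders over 6 completed FIFO queue ops fails the sequential spec
for example A, B, C, D, E, F fails at step 1: A deq() → 14 is not legal there
for example A, B, D, C, E, F fails at step 1: A deq() → 14 is not legal there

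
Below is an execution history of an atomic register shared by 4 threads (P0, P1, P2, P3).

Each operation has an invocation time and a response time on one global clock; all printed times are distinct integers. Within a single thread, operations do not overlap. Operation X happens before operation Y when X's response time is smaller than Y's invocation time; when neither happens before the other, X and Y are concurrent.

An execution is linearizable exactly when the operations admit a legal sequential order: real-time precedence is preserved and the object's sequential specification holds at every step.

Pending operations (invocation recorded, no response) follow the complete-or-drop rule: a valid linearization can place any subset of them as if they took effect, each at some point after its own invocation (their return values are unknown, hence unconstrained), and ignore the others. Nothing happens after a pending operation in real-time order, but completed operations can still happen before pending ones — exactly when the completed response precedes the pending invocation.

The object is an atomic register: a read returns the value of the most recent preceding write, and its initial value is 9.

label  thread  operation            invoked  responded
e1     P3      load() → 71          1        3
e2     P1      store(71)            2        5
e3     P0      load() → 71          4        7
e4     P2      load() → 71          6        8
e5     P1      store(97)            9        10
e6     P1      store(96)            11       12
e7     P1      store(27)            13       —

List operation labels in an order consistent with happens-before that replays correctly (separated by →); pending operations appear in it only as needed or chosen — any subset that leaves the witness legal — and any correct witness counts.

e2 → e1 → e3 → e4 → e5 → e6

after step 1 (e2 store(71)): value 71
after step 2 (e1 load() → 71): value 71
after step 3 (e3 load() → 71): value 71
after step 4 (e4 load() → 71): value 71
after step 5 (e5 store(97)): value 97
after step 6 (e6 store(96)): value 96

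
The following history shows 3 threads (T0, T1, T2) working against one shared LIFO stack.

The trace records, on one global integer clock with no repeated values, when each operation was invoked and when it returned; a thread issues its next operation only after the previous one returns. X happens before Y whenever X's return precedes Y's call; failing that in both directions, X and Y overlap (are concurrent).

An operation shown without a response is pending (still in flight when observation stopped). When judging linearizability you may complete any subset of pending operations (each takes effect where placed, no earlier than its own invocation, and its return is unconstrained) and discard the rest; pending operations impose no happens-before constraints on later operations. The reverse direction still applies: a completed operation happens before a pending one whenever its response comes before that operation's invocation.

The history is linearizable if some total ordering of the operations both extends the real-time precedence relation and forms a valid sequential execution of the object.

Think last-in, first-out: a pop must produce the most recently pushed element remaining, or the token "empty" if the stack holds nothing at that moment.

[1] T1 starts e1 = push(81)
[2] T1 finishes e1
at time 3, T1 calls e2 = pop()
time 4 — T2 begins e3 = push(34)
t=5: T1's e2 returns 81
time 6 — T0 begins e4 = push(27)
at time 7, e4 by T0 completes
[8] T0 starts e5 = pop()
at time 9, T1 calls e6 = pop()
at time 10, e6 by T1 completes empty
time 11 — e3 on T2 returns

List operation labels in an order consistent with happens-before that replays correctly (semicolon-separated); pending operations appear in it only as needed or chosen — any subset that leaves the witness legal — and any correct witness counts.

step 1: e1 push(81) — stack <81>
step 2: e2 pop() → 81 — stack <>
step 3: e4 push(27) — stack <27>
step 4: e5 pop() (pending, included) — stack <>
step 5: e6 pop() → empty — stack <>
step 6: e3 push(34) — stack <34>

e1; e2; e4; e5; e6; e3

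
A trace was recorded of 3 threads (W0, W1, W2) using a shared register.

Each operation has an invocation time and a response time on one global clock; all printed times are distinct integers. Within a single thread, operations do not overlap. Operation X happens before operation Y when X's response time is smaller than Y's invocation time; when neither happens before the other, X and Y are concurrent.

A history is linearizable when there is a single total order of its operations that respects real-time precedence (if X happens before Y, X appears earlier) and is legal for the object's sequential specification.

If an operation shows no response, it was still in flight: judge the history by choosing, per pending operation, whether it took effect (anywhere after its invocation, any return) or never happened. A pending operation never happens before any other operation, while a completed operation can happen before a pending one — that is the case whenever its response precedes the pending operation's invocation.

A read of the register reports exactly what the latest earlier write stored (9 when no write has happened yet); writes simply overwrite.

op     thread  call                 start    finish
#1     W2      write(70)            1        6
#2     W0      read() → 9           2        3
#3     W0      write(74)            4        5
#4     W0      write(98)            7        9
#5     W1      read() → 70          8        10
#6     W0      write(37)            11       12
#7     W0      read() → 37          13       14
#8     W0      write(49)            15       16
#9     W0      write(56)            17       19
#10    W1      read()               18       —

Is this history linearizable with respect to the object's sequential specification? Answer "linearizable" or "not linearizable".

a witness: #2, #3, #1, #5, #4, #6, #7, #8, #9
step 1: #2 read() → 9 — value 9
step 2: #3 write(74) — value 74
step 3: #1 write(70) — value 70
step 4: #5 read() → 70 — value 70
step 5: #4 write(98) — value 98
step 6: #6 write(37) — value 37
step 7: #7 read() → 37 — value 37
step 8: #8 write(49) — value 49
step 9: #9 write(56) — value 56

linearizable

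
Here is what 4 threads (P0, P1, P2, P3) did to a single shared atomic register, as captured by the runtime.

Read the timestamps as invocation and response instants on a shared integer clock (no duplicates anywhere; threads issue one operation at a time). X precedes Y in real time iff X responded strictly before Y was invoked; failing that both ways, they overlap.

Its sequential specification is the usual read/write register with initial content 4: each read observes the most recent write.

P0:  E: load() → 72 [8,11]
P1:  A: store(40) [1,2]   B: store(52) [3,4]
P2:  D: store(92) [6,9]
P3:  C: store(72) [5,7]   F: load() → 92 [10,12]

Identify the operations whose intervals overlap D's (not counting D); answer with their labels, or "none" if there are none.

D runs from 6 to 9; window-overlapping ops are concurrent
A [1,2]: before
B [3,4]: before
C [5,7]: concurrent
E [8,11]: concurrent
F [10,12]: after

C, E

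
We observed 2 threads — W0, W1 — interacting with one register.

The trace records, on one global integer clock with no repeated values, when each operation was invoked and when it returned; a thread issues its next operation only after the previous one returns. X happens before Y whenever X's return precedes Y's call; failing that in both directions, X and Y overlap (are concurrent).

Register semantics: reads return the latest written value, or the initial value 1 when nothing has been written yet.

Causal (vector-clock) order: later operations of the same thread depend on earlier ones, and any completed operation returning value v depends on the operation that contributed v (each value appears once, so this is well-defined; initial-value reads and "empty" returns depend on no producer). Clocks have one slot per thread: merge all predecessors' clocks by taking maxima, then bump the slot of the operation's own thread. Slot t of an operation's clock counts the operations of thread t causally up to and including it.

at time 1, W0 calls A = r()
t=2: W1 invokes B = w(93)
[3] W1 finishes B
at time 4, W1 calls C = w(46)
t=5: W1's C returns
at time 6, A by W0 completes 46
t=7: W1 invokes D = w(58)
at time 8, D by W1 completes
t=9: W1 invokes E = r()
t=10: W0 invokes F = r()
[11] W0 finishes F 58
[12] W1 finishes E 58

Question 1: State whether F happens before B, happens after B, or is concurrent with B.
after

F spans [10,11], B spans [2,3]
resp(B)=3 < inv(F)=10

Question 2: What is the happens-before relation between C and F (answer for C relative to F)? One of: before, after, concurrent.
before

C spans [4,5], F spans [10,11]
resp(C)=5 < inv(F)=10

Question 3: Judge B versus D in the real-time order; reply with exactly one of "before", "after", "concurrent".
before

B spans [2,3], D spans [7,8]
resp(B)=3 < inv(D)=7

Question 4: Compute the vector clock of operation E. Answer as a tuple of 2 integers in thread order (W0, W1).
(0, 4)

VC(B, invoked at 2): no causal predecessors; +1 on W1 → (0, 1)
C, invoked 4, takes VC(B)=(0, 1) under max, adds 1 for W1 → (0, 2)
D, invoked 7, takes VC(C)=(0, 2) under max, adds 1 for W1 → (0, 3)
A, invoked 1, takes VC(C)=(0, 2) under max, adds 1 for W0 → (1, 2)
E, invoked 9, takes VC(D)=(0, 3) under max, adds 1 for W1 → (0, 4)
F, invoked 10, takes VC(A)=(1, 2), VC(D)=(0, 3) under max, adds 1 for W0 → (2, 3)
target: VC(E) = (0, 4)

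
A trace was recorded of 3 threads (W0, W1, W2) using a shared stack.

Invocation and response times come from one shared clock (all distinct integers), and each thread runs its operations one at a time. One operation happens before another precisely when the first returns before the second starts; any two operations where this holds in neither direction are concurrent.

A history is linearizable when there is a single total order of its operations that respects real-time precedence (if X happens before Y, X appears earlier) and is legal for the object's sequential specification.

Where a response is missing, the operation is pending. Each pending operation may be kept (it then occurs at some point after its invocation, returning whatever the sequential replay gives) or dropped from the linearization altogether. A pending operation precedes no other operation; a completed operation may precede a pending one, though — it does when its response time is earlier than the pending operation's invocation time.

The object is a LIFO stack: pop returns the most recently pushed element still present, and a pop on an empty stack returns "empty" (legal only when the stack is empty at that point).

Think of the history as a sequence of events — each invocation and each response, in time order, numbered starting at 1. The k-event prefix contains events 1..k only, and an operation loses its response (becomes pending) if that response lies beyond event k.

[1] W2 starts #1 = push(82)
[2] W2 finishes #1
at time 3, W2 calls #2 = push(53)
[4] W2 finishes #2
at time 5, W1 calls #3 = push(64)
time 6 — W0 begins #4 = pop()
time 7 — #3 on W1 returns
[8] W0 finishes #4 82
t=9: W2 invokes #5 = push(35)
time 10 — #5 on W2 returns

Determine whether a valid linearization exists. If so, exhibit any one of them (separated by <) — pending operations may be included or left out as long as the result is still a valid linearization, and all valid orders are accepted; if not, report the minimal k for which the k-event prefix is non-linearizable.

not linearizable — minimal violating prefix: 8 events

the violation lands at event 8, #4's response at time 8: events 1..7 linearize, events 1..8 do not
all 2 real-time-respecting orders fail — 4 completed stack operations, no legal replay
e.g. #1, #2, #3, #4: illegal at step 4, since #4 pop() → 82 cannot apply there
e.g. #1, #2, #4, #3: illegal at step 3, since #4 pop() → 82 cannot apply there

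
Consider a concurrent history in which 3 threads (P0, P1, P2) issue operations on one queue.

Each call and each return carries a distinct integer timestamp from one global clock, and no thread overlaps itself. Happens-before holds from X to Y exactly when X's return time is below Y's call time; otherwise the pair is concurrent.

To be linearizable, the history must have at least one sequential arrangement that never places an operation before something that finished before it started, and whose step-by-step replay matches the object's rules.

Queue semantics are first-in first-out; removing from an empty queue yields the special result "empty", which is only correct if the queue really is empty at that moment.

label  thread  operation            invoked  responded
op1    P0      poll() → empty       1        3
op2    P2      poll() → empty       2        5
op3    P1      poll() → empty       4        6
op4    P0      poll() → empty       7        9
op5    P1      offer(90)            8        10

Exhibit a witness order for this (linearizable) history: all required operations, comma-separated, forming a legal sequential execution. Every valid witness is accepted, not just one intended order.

op1, op2, op3, op4, op5

after step 1 (op1 poll() → empty): queue <>
after step 2 (op2 poll() → empty): queue <>
after step 3 (op3 poll() → empty): queue <>
after step 4 (op4 poll() → empty): queue <>
after step 5 (op5 offer(90)): queue <90>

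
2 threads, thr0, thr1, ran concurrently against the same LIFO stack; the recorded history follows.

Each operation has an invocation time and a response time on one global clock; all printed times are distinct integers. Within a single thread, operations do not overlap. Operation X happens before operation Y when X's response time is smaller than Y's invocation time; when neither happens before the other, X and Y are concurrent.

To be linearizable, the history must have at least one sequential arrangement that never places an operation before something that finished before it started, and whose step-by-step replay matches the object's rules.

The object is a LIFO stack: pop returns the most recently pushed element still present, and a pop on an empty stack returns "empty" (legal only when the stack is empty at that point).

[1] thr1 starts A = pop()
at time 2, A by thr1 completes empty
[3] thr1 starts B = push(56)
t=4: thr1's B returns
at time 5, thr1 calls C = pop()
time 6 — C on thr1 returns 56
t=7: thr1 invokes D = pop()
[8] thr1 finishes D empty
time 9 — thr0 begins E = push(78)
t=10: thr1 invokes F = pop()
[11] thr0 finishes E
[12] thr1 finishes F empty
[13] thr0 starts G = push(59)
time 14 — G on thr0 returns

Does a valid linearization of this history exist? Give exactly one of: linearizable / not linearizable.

linearizable

witness order: A, B, C, D, F, E, G
after step 1 (A pop() → empty): stack <>
after step 2 (B push(56)): stack <56>
after step 3 (C pop() → 56): stack <>
after step 4 (D pop() → empty): stack <>
after step 5 (F pop() → empty): stack <>
after step 6 (E push(78)): stack <78>
after step 7 (G push(59)): stack <78,59>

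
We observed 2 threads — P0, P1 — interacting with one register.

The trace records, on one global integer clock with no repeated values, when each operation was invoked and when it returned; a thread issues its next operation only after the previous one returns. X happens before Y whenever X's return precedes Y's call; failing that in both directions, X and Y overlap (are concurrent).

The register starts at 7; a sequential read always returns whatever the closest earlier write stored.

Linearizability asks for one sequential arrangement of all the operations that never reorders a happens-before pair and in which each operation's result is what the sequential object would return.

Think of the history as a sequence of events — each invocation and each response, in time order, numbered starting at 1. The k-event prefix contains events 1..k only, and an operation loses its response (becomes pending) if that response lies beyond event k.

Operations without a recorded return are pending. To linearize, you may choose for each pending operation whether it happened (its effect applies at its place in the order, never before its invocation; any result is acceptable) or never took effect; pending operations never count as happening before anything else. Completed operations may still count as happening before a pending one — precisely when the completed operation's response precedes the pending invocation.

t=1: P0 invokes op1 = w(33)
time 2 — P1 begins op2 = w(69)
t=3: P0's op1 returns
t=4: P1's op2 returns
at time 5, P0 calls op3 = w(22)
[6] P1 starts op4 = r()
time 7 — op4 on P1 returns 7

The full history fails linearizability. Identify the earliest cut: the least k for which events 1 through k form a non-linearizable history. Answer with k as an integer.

a valid linearization of events 1..6 exists, for instance op1, op2:
after step 1 (op1 w(33)): value 33
after step 2 (op2 w(69)): value 69
event 7 — op4's response, time 7 — after it, nothing linearizes
no completion choice of the 1 pending operation (op3) rescues it — every subset was tried
for example op1, op2, op4 (pending dropped) fails at step 3: op4 r() → 7 is not legal there
for example op2, op1, op4 (pending dropped) fails at step 3: op4 r() → 7 is not legal there

7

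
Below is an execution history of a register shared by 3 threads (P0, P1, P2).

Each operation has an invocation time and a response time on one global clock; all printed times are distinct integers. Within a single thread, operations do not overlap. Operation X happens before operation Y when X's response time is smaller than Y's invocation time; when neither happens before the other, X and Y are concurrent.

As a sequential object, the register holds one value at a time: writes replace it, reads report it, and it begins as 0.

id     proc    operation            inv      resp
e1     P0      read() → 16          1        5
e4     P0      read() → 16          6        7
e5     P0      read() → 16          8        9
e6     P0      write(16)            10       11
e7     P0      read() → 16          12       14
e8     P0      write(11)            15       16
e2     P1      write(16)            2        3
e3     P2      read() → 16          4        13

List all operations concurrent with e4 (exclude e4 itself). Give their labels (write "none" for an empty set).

e4 spans [6,7]: anything still running between times 6 and 7 counts as concurrent
e1 [1,5]: before
e2 [2,3]: before
e3 [4,13]: concurrent
e5 [8,9]: after
e6 [10,11]: after
e7 [12,14]: after
e8 [15,16]: after

e3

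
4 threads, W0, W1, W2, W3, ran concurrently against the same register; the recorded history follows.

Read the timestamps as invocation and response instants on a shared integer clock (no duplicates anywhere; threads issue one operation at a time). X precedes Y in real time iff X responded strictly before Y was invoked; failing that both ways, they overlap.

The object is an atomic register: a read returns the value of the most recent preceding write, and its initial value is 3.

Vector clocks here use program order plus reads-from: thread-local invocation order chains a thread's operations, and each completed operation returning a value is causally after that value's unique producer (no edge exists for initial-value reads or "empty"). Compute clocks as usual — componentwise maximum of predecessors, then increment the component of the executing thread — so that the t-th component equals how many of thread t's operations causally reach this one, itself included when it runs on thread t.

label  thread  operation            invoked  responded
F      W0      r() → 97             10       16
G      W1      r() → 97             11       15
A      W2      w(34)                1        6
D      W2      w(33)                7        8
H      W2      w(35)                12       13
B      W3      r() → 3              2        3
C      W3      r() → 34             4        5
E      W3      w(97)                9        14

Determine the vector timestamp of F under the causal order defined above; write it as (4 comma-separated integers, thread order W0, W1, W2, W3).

root op B, invoked 2: fresh clock plus W3's own tick → (0, 0, 0, 1)
root op A, invoked 1: fresh clock plus W2's own tick → (0, 0, 1, 0)
from VC(A)=(0, 0, 1, 0), D (invoked 7) maxes components and bumps W2 → (0, 0, 2, 0)
from VC(A)=(0, 0, 1, 0), VC(B)=(0, 0, 0, 1), C (invoked 4) maxes components and bumps W3 → (0, 0, 1, 2)
from VC(D)=(0, 0, 2, 0), H (invoked 12) maxes components and bumps W2 → (0, 0, 3, 0)
from VC(C)=(0, 0, 1, 2), E (invoked 9) maxes components and bumps W3 → (0, 0, 1, 3)
from VC(E)=(0, 0, 1, 3), G (invoked 11) maxes components and bumps W1 → (0, 1, 1, 3)
from VC(E)=(0, 0, 1, 3), F (invoked 10) maxes components and bumps W0 → (1, 0, 1, 3)
target: VC(F) = (1, 0, 1, 3)

(1, 0, 1, 3)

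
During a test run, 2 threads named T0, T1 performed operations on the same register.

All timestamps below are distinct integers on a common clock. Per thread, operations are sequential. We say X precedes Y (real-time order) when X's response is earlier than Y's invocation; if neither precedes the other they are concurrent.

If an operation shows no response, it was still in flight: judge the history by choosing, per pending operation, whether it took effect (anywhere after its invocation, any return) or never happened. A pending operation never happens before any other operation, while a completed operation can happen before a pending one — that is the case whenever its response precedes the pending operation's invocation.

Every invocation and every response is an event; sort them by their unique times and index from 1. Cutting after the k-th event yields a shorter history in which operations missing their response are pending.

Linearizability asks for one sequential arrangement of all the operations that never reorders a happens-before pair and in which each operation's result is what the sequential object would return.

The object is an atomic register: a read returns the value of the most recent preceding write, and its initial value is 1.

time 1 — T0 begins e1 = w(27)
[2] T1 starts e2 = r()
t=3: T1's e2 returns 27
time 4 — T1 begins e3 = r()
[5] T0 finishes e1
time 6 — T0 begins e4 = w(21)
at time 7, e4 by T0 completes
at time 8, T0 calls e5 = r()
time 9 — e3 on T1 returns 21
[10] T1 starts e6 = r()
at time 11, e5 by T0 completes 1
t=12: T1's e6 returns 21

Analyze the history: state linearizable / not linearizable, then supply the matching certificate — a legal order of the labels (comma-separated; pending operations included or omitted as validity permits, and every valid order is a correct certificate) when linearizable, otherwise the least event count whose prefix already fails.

events 1..10 are fine; event 11 — the response of e5 at time 11 — makes the prefix non-linearizable
5 completed operations, 7 real-time-consistent orders — every register replay fails
completion choices over the 1 pending operation (e6) were checked; none helps
one such order, e1, e2, e3, e4, e5 (pending dropped), breaks at step 3 where e3 r() → 21 is illegal
one such order, e1, e2, e4, e3, e5 (pending dropped), breaks at step 5 where e5 r() → 1 is illegal

not linearizable — minimal violating prefix: 11 events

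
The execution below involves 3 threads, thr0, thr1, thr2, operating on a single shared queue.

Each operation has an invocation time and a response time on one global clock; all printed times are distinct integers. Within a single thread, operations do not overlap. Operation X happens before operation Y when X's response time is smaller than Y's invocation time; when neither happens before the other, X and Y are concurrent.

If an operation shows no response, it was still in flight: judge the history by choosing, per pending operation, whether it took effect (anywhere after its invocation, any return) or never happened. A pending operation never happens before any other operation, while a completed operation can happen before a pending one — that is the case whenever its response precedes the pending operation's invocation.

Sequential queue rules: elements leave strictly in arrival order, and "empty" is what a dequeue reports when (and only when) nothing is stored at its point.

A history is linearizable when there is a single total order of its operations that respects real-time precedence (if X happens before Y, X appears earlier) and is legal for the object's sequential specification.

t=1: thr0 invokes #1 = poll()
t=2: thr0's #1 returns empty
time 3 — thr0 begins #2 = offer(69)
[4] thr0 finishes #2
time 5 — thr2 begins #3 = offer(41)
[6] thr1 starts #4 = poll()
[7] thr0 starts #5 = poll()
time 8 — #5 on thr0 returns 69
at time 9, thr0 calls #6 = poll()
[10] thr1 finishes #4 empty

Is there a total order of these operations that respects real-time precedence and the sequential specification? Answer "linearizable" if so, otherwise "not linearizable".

a witness: #1, #2, #3, #5, #6, #4
1. #1 poll() → empty, leaving queue <>
2. #2 offer(69), leaving queue <69>
3. #3 offer(41) (pending, included), leaving queue <69,41>
4. #5 poll() → 69, leaving queue <41>
5. #6 poll() (pending, included), leaving queue <>
6. #4 poll() → empty, leaving queue <>

linearizable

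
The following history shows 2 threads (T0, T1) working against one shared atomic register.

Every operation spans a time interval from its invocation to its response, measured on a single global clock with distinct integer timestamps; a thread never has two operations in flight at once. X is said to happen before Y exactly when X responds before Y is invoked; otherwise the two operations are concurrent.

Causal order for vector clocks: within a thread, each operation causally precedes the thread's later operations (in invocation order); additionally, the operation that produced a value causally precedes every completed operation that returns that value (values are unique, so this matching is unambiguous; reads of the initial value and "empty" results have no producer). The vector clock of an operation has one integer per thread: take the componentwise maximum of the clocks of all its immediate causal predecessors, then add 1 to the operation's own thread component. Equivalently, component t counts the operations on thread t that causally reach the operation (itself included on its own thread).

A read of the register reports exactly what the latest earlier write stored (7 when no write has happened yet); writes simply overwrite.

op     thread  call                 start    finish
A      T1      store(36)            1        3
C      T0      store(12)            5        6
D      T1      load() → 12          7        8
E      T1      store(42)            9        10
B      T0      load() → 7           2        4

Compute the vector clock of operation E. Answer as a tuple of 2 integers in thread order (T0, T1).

A, invoked 1, has no incoming edges; only T1's bump applies → (0, 1)
B, invoked 2, has no incoming edges; only T0's bump applies → (1, 0)
C, invoked 5, takes VC(B)=(1, 0) under max, adds 1 for T0 → (2, 0)
D, invoked 7, takes VC(A)=(0, 1), VC(C)=(2, 0) under max, adds 1 for T1 → (2, 2)
E, invoked 9, takes VC(D)=(2, 2) under max, adds 1 for T1 → (2, 3)
target: VC(E) = (2, 3)

(2, 3)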